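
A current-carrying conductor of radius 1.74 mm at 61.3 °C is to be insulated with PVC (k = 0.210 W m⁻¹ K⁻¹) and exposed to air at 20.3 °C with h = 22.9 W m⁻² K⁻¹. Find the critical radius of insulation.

r_cr = 0.917 cm

For a cylinder, r_cr = k_ins/h = 0.210/22.9 = 0.00917 m = 0.917 cm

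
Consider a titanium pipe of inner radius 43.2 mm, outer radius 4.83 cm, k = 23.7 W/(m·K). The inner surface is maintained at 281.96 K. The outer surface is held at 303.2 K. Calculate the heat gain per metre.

Q' = 2πk·ΔT/ln(r₂/r₁) = 2π × 23.7 × 21.24 / ln(0.0483/0.0432) = 28300 W/m

Q' = 28300 W/m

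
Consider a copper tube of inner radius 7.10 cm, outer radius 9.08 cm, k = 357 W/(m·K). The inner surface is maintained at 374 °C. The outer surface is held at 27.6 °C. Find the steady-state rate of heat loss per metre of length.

Q' = 2πk·ΔT/ln(r₂/r₁) = 2π × 357 × 346.4 / ln(0.0908/0.0710) = 3.16×10^6 W/m

Q' = 3160 kW/m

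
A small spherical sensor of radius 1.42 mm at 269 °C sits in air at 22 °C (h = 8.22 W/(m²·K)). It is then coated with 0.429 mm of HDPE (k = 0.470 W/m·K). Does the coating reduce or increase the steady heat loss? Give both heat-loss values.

increases: 0.0514 → 0.0864 W

Critical radius for a sphere: r_cr = 2k/h = 0.114 m = 11.4 cm.
Outer radius after coating: r₂ = 0.00142 + 4.29×10^-4 = 0.001849 m.
Since r₁ < r_cr and r₂ ≤ r_cr, the coating moves toward the maximum at r_cr — heat loss rises.
Bare: R = 1/(4πr₁²h) = 4801 K/W; Q = 247/4801 = 0.0514 W.
Coated: R = R_cond + R_conv = 2859 K/W; Q = 247/2859 = 0.0864 W.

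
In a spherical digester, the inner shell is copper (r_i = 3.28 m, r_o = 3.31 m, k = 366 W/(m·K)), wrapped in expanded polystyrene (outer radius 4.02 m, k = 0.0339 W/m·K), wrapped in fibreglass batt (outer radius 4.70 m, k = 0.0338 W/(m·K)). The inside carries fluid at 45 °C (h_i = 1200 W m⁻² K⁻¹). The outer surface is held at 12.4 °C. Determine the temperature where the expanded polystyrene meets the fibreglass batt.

T = 25.6 °C

Treat each layer as a resistance in series:
  R_conv,in = 1/(4πr²h) = 1/(4π·3.28²·1200) = 6.164×10^-6 K/W
  R_copper = (1/3.28 − 1/3.31)/(4πk) = 0.002763/(4π·366) = 6.008×10^-7 K/W
  R_expanded polystyrene = (1/3.31 − 1/4.02)/(4πk) = 0.05336/(4π·0.0339) = 0.1253 K/W
  R_fibreglass batt = (1/4.02 − 1/4.70)/(4πk) = 0.03599/(4π·0.0338) = 0.08473 K/W
ΣR = 6.164×10^-6 + 6.008×10^-7 + 0.1253 + 0.08473 = 0.2100 K/W
Q = ΔT/ΣR = (45 °C − 12.4 °C)/0.2100 = 155.2 W
From the inner boundary to the expanded polystyrene/fibreglass batt interface, ΣR_partial = 0.1253 K/W.
T_interface = T_in − Q·ΣR_partial = 45 °C − (155.2)(0.1253) = 25.6 °C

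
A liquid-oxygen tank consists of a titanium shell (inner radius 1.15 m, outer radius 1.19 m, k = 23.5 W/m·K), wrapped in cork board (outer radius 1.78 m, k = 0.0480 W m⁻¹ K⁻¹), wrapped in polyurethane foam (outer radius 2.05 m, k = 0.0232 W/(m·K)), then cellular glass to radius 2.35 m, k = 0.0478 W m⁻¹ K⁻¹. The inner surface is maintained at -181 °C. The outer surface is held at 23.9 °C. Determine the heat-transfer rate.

Q = 250 W

Resistance network (inner→outer):
  R_titanium = (1/1.15 − 1/1.19)/(4πk) = 0.02923/(4π·23.5) = 9.898×10^-5 K/W
  R_cork board = (1/1.19 − 1/1.78)/(4πk) = 0.2785/(4π·0.0480) = 0.4618 K/W
  R_polyurethane foam = (1/1.78 − 1/2.05)/(4πk) = 0.07399/(4π·0.0232) = 0.2538 K/W
  R_cellular glass = (1/2.05 − 1/2.35)/(4πk) = 0.06227/(4π·0.0478) = 0.1037 K/W
ΣR = 9.898×10^-5 + 0.4618 + 0.2538 + 0.1037 = 0.8194 K/W
Q = ΔT/ΣR = (-181 °C − 23.9 °C)/0.8194 = -250 W
(Negative Q ⇒ heat flows inward; heat gain = 250 W.)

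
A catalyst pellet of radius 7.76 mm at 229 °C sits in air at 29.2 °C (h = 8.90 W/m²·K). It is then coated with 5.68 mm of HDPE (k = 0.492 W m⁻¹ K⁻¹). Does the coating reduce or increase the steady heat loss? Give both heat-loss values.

increases: 1.35 → 3.43 W

Critical radius for a sphere: r_cr = 2k/h = 0.111 m = 11.1 cm.
Outer radius after coating: r₂ = 0.00776 + 0.00568 = 0.01344 m.
Since r₁ < r_cr and r₂ ≤ r_cr, the coating moves toward the maximum at r_cr — heat loss rises.
Bare: R = 1/(4πr₁²h) = 148.5 K/W; Q = 199.8/148.5 = 1.35 W.
Coated: R = R_cond + R_conv = 58.31 K/W; Q = 199.8/58.31 = 3.43 W.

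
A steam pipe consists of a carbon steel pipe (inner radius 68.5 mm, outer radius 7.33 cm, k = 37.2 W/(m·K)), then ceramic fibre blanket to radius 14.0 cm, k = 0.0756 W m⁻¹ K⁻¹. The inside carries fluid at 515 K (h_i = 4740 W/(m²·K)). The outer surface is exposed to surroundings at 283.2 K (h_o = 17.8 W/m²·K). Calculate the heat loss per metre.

Series thermal resistances, inner to outer:
  R'_conv,in = 1/(2πr h) = 1/(2π·0.0685·4740) = 4.902×10^-4 m·K/W
  R'_carbon steel = ln(0.0733/0.0685)/(2πk) = 0.06773/(2π·37.2) = 2.898×10^-4 m·K/W
  R'_ceramic fibre blanket = ln(0.140/0.0733)/(2πk) = 0.6471/(2π·0.0756) = 1.362 m·K/W
  R'_conv,out = 1/(2πr h) = 1/(2π·0.140·17.8) = 0.06387 m·K/W
ΣR = 4.902×10^-4 + 2.898×10^-4 + 1.362 + 0.06387 = 1.427 m·K/W
Q' = ΔT/ΣR = (515 K − 283.2 K)/1.427 = 162 W/m

Q' = 162 W/m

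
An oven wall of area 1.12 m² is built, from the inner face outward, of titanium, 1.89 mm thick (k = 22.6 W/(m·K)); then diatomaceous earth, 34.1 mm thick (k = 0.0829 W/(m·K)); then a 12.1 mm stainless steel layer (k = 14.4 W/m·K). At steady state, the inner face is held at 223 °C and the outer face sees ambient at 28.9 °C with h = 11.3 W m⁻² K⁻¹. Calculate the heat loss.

Resistance network (inner→outer):
  R_titanium = L/(kA) = 0.00189/(22.6·1.12) = 7.467×10^-5 K/W
  R_diatomaceous earth = L/(kA) = 0.0341/(0.0829·1.12) = 0.3673 K/W
  R_stainless steel = L/(kA) = 0.0121/(14.4·1.12) = 7.502×10^-4 K/W
  R_conv,out = 1/(hA) = 1/(11.3·1.12) = 0.07901 K/W
ΣR = 7.467×10^-5 + 0.3673 + 7.502×10^-4 + 0.07901 = 0.4471 K/W
Q = ΔT/ΣR = (223 °C − 28.9 °C)/0.4471 = 434 W

Q = 434 W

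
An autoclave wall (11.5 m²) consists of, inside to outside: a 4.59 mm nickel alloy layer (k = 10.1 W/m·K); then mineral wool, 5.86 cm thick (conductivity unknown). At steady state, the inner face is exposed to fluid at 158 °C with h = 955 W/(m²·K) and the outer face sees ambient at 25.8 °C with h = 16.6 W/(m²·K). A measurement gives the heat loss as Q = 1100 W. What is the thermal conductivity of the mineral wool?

ΣR = ΔT/Q = |158 − 25.8|/1100 = 0.1202 K/W
Known resistances:
  R_conv,in = 1/(hA) = 1/(955·11.5) = 9.105×10^-5 K/W
  R_nickel alloy = L/(kA) = 0.00459/(10.1·11.5) = 3.952×10^-5 K/W
  R_conv,out = 1/(hA) = 1/(16.6·11.5) = 0.005238 K/W
R_mineral wool = ΣR − ΣR_known = 0.1202 − 0.005369 = 0.1148 K/W
L/(kA) = 0.1148 ⇒ k = 0.0586/(0.1148·11.5) = 0.0444 W/m·K

k = 0.0444 W/m·K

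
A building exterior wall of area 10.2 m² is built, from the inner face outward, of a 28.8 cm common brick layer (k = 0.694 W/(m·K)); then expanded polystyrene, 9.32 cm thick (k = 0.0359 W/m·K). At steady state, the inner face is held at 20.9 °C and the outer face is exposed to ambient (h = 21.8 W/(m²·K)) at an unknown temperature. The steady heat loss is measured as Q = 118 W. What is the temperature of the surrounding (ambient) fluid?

Series resistances:
  R_common brick = L/(kA) = 0.288/(0.694·10.2) = 0.04068 K/W
  R_expanded polystyrene = L/(kA) = 0.0932/(0.0359·10.2) = 0.2545 K/W
  R_conv,out = 1/(hA) = 1/(21.8·10.2) = 0.004497 K/W
ΣR = 0.2997 K/W
ΔT = Q·ΣR = 118 × 0.2997 = 35.36 K
Heat flows outward, so T_out = T_in − ΔT = 20.9 − 35.36 = -14.5 °C

T_out = -14.5 °C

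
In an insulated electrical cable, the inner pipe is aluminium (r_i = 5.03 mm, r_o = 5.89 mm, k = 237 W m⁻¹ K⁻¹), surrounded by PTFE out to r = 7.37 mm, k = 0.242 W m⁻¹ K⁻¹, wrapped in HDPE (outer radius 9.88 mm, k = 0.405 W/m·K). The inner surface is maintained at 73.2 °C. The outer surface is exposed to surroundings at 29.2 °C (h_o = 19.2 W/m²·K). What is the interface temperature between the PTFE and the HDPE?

Series thermal resistances, inner to outer:
  R'_aluminium = ln(0.00589/0.00503)/(2πk) = 0.1578/(2π·237) = 1.060×10^-4 m·K/W
  R'_PTFE = ln(0.00737/0.00589)/(2πk) = 0.2242/(2π·0.242) = 0.1474 m·K/W
  R'_HDPE = ln(0.00988/0.00737)/(2πk) = 0.2931/(2π·0.405) = 0.1152 m·K/W
  R'_conv,out = 1/(2πr h) = 1/(2π·0.00988·19.2) = 0.8390 m·K/W
ΣR = 1.060×10^-4 + 0.1474 + 0.1152 + 0.8390 = 1.102 m·K/W
Q' = ΔT/ΣR = (73.2 °C − 29.2 °C)/1.102 = 39.93 W/m
From the inner boundary to the PTFE/HDPE interface, ΣR_partial = 0.1475 m·K/W.
T_interface = T_in − Q'·ΣR_partial = 73.2 °C − (39.93)(0.1475) = 67.3 °C

T = 67.3 °C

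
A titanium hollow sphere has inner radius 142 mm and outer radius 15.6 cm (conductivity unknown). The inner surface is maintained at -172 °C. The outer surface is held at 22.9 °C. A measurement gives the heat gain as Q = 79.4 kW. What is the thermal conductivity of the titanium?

k = 20.5 W/m·K

ΣR = ΔT/Q = |-172 − 22.9|/79400 = 0.002455 K/W
(1/r₁−1/r₂)/(4πk) = 0.002455 ⇒ k = 0.6320/(4π·0.002455) = 20.5 W/m·K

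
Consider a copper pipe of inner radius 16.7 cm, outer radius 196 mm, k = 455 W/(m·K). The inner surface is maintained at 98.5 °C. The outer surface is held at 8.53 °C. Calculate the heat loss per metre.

Q' = 2πk·ΔT/ln(r₂/r₁) = 2π × 455 × 89.97 / ln(0.196/0.167) = 1.61×10^6 W/m

Q' = 1.61×10^6 W/m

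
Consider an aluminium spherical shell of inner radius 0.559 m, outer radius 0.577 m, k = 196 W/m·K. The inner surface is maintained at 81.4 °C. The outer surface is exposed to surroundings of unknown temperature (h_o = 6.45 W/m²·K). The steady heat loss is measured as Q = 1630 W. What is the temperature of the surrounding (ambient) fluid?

Sum the resistances:
  R_aluminium = (1/0.559 − 1/0.577)/(4πk) = 0.05581/(4π·196) = 2.266×10^-5 K/W
  R_conv,out = 1/(4πr²h) = 1/(4π·0.577²·6.45) = 0.03706 K/W
ΣR = 0.03708 K/W
ΔT = Q·ΣR = 1630 × 0.03708 = 60.44 K
Heat flows outward, so T_out = T_in − ΔT = 81.4 − 60.44 = 21.0 °C

T_out = 21.0 °C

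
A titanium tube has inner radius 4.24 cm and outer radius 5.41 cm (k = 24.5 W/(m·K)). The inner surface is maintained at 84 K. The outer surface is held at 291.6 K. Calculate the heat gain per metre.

Q' = 2πk·ΔT/ln(r₂/r₁) = 2π × 24.5 × 207.6 / ln(0.0541/0.0424) = 1.31×10^5 W/m

Q' = 131 kW/m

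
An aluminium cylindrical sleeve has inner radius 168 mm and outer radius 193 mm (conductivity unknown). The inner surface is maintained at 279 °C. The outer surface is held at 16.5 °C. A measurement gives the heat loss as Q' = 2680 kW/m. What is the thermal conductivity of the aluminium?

ΣR = ΔT/Q' = |279 − 16.5|/2.68×10^6 = 9.795×10^-5 m·K/W
ln(r₂/r₁)/(2πk) = 9.795×10^-5 ⇒ k = 0.1387/(2π·9.795×10^-5) = 225 W/m·K

k = 225 W/m·K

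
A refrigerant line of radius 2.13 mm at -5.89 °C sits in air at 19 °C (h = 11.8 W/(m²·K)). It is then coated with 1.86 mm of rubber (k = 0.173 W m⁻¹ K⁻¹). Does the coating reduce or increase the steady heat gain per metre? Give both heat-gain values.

increases: 3.93 → 6.29 W/m

Critical radius for a cylinder: r_cr = k/h = 0.0147 m = 1.47 cm.
Outer radius after coating: r₂ = 0.00213 + 0.00186 = 0.00399 m.
Since r₁ < r_cr and r₂ ≤ r_cr, the coating moves toward the maximum at r_cr — heat gain rises.
Bare: R = 1/(2πr₁h) = 6.332 m·K/W; Q = 24.89/6.332 = 3.93 W/m.
Coated: R = R_cond + R_conv = 3.958 m·K/W; Q = 24.89/3.958 = 6.29 W/m.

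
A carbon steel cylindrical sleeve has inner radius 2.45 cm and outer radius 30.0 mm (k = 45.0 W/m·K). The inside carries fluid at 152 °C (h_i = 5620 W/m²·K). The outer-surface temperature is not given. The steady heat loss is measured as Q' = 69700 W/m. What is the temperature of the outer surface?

Sum the resistances:
  R'_conv,in = 1/(2πr h) = 1/(2π·0.0245·5620) = 0.001156 m·K/W
  R'_carbon steel = ln(0.0300/0.0245)/(2πk) = 0.2025/(2π·45.0) = 7.163×10^-4 m·K/W
ΣR = 0.001872 m·K/W
ΔT = Q'·ΣR = 69700 × 0.001872 = 130.5 K
Heat flows outward, so T_out = T_in − ΔT = 152 − 130.5 = 21.5 °C

T_out = 21.5 °C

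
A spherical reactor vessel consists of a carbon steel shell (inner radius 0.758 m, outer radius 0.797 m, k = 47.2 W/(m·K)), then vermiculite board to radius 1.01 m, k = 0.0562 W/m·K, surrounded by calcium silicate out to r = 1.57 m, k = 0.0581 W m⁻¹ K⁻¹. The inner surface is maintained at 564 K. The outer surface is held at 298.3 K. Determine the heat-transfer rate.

Series thermal resistances, inner to outer:
  R_carbon steel = (1/0.758 − 1/0.797)/(4πk) = 0.06456/(4π·47.2) = 1.088×10^-4 K/W
  R_vermiculite board = (1/0.797 − 1/1.01)/(4πk) = 0.2646/(4π·0.0562) = 0.3747 K/W
  R_calcium silicate = (1/1.01 − 1/1.57)/(4πk) = 0.3532/(4π·0.0581) = 0.4837 K/W
ΣR = 1.088×10^-4 + 0.3747 + 0.4837 = 0.8585 K/W
Q = ΔT/ΣR = (564 K − 298.3 K)/0.8585 = 309 W

Q = 309 W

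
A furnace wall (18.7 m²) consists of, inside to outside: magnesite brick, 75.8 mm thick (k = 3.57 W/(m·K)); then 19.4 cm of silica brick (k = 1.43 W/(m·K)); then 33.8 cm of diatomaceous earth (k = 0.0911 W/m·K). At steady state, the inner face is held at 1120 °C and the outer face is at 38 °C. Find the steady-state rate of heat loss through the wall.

Treat each layer as a resistance in series:
  R_magnesite brick = L/(kA) = 0.0758/(3.57·18.7) = 0.001135 K/W
  R_silica brick = L/(kA) = 0.194/(1.43·18.7) = 0.007255 K/W
  R_diatomaceous earth = L/(kA) = 0.338/(0.0911·18.7) = 0.1984 K/W
ΣR = 0.001135 + 0.007255 + 0.1984 = 0.2068 K/W
Q = ΔT/ΣR = (1120 °C − 38 °C)/0.2068 = 5230 W

Q = 5230 W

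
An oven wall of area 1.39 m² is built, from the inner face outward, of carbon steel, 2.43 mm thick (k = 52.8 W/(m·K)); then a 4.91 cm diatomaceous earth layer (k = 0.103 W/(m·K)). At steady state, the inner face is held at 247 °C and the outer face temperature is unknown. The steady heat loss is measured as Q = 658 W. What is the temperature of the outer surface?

Series resistances:
  R_carbon steel = L/(kA) = 0.00243/(52.8·1.39) = 3.311×10^-5 K/W
  R_diatomaceous earth = L/(kA) = 0.0491/(0.103·1.39) = 0.3429 K/W
ΣR = 0.3430 K/W
ΔT = Q·ΣR = 658 × 0.3430 = 225.7 K
Heat flows outward, so T_out = T_in − ΔT = 247 − 225.7 = 21.3 °C

T_out = 21.3 °C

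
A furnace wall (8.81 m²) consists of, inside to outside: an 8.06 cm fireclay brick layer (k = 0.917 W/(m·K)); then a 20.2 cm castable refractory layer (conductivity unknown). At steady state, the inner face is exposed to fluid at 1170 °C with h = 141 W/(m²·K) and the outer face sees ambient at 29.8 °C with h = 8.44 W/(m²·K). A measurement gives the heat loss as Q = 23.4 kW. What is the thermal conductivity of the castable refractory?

ΣR = ΔT/Q = |1170 − 29.8|/23400 = 0.04873 K/W
Known resistances:
  R_conv,in = 1/(hA) = 1/(141·8.81) = 8.050×10^-4 K/W
  R_fireclay brick = L/(kA) = 0.0806/(0.917·8.81) = 0.009977 K/W
  R_conv,out = 1/(hA) = 1/(8.44·8.81) = 0.01345 K/W
R_castable refractory = ΣR − ΣR_known = 0.04873 − 0.02423 = 0.02450 K/W
L/(kA) = 0.02450 ⇒ k = 0.202/(0.02450·8.81) = 0.936 W/m·K

k = 0.936 W/m·K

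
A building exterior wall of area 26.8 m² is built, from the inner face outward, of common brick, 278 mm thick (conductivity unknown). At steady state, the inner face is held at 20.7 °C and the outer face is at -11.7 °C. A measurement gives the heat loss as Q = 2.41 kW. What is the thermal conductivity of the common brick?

ΣR = ΔT/Q = |20.7 − -11.7|/2410 = 0.01344 K/W
L/(kA) = 0.01344 ⇒ k = 0.278/(0.01344·26.8) = 0.772 W/m·K

k = 0.772 W/m·K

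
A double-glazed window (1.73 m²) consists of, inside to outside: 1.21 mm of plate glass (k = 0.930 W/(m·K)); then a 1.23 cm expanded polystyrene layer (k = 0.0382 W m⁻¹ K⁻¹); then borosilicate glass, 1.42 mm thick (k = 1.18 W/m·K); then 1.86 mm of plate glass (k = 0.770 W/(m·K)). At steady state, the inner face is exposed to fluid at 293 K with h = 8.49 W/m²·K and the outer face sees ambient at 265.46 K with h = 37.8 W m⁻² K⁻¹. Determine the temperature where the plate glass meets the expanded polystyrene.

Resistance network (inner→outer):
  R_conv,in = 1/(hA) = 1/(8.49·1.73) = 0.06808 K/W
  R_plate glass = L/(kA) = 0.00121/(0.930·1.73) = 7.521×10^-4 K/W
  R_expanded polystyrene = L/(kA) = 0.0123/(0.0382·1.73) = 0.1861 K/W
  R_borosilicate glass = L/(kA) = 0.00142/(1.18·1.73) = 6.956×10^-4 K/W
  R_plate glass = L/(kA) = 0.00186/(0.770·1.73) = 0.001396 K/W
  R_conv,out = 1/(hA) = 1/(37.8·1.73) = 0.01529 K/W
ΣR = 0.06808 + 7.521×10^-4 + 0.1861 + 6.956×10^-4 + 0.001396 + 0.01529 = 0.2723 K/W
Q = ΔT/ΣR = (293 K − 265.46 K)/0.2723 = 101.1 W
From the inner boundary to the plate glass/expanded polystyrene interface, ΣR_partial = 0.06883 K/W.
T_interface = T_in − Q·ΣR_partial = 293 K − (101.1)(0.06883) = 286.0 K

T = 286.0 K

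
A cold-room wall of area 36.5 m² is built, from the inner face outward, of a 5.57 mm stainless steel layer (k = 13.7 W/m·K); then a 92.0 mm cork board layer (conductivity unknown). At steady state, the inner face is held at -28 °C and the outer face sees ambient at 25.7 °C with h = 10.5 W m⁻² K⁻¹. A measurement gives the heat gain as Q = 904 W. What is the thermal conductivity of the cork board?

k = 0.0444 W/m·K

ΣR = ΔT/Q = |-28 − 25.7|/904 = 0.05940 K/W
Known resistances:
  R_stainless steel = L/(kA) = 0.00557/(13.7·36.5) = 1.114×10^-5 K/W
  R_conv,out = 1/(hA) = 1/(10.5·36.5) = 0.002609 K/W
R_cork board = ΣR − ΣR_known = 0.05940 − 0.002620 = 0.05678 K/W
L/(kA) = 0.05678 ⇒ k = 0.0920/(0.05678·36.5) = 0.0444 W/m·K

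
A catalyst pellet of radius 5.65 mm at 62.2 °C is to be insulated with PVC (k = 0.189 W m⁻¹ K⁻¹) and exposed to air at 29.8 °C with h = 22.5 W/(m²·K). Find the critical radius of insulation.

For a sphere, r_cr = 2k_ins/h = 2·0.189/22.5 = 0.0168 m = 1.68 cm

r_cr = 1.68 cm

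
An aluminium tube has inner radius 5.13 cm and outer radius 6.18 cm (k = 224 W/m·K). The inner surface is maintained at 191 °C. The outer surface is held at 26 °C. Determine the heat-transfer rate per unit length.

Q' = 2πk·ΔT/ln(r₂/r₁) = 2π × 224 × 165 / ln(0.0618/0.0513) = 1.25×10^6 W/m

Q' = 1.25×10^6 W/m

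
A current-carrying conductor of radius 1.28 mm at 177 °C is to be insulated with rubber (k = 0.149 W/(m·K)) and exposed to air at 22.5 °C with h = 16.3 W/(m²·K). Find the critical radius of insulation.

r_cr = 0.914 cm

For a cylinder, r_cr = k_ins/h = 0.149/16.3 = 0.00914 m = 0.914 cm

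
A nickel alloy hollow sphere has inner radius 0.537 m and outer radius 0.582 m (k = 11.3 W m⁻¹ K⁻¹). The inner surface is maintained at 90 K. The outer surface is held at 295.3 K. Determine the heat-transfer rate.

Q = 4πk·ΔT/(1/r₁ − 1/r₂) = 4π × 11.3 × 205.3 / (1/0.537 − 1/0.582) = 2.02×10^5 W

Q = 202 kW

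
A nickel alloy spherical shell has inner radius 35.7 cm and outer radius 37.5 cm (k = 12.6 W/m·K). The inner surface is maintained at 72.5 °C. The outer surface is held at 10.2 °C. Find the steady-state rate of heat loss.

Q = 73.4 kW

Q = 4πk·ΔT/(1/r₁ − 1/r₂) = 4π × 12.6 × 62.3 / (1/0.357 − 1/0.375) = 73400 W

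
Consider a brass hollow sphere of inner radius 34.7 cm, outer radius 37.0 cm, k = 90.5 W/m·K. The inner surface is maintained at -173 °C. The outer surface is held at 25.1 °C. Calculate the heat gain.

Q = 1.26×10^6 W

Q = 4πk·ΔT/(1/r₁ − 1/r₂) = 4π × 90.5 × 198.1 / (1/0.347 − 1/0.370) = 1.26×10^6 W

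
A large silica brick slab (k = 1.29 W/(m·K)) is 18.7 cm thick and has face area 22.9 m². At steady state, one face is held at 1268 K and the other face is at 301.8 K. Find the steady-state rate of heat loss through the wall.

Q = kA·ΔT/L = 1.29 × 22.9 × |1268 K − 301.8 K| / 0.187 = 1.53×10^5 W

Q = 153 kW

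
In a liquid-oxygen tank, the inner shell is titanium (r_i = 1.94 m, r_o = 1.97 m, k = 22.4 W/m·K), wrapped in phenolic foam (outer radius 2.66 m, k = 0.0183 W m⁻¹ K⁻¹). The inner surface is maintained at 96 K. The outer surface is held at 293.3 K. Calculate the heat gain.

Treat each layer as a resistance in series:
  R_titanium = (1/1.94 − 1/1.97)/(4πk) = 0.007850/(4π·22.4) = 2.789×10^-5 K/W
  R_phenolic foam = (1/1.97 − 1/2.66)/(4πk) = 0.1317/(4π·0.0183) = 0.5726 K/W
ΣR = 2.789×10^-5 + 0.5726 = 0.5726 K/W
Q = ΔT/ΣR = (96 K − 293.3 K)/0.5726 = -345 W
(Negative Q ⇒ heat flows inward; heat gain = 345 W.)

Q = 345 W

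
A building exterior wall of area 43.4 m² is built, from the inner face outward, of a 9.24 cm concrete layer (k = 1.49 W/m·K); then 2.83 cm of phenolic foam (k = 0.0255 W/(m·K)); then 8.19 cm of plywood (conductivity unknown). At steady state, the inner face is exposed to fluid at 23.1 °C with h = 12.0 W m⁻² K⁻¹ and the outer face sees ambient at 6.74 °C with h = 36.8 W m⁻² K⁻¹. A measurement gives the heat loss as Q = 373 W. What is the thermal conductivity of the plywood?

k = 0.132 W/m·K

ΣR = ΔT/Q = |23.1 − 6.74|/373 = 0.04386 K/W
Known resistances:
  R_conv,in = 1/(hA) = 1/(12.0·43.4) = 0.001920 K/W
  R_concrete = L/(kA) = 0.0924/(1.49·43.4) = 0.001429 K/W
  R_phenolic foam = L/(kA) = 0.0283/(0.0255·43.4) = 0.02557 K/W
  R_conv,out = 1/(hA) = 1/(36.8·43.4) = 6.261×10^-4 K/W
R_plywood = ΣR − ΣR_known = 0.04386 − 0.02955 = 0.01431 K/W
L/(kA) = 0.01431 ⇒ k = 0.0819/(0.01431·43.4) = 0.132 W/m·K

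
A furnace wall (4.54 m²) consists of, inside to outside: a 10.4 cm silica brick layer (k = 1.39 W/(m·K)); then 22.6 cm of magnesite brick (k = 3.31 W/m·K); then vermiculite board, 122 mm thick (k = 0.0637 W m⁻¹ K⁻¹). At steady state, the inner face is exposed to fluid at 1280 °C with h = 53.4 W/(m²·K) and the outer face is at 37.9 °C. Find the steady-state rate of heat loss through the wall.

Resistance network (inner→outer):
  R_conv,in = 1/(hA) = 1/(53.4·4.54) = 0.004125 K/W
  R_silica brick = L/(kA) = 0.104/(1.39·4.54) = 0.01648 K/W
  R_magnesite brick = L/(kA) = 0.226/(3.31·4.54) = 0.01504 K/W
  R_vermiculite board = L/(kA) = 0.122/(0.0637·4.54) = 0.4219 K/W
ΣR = 0.004125 + 0.01648 + 0.01504 + 0.4219 = 0.4575 K/W
Q = ΔT/ΣR = (1280 °C − 37.9 °C)/0.4575 = 2710 W

Q = 2710 W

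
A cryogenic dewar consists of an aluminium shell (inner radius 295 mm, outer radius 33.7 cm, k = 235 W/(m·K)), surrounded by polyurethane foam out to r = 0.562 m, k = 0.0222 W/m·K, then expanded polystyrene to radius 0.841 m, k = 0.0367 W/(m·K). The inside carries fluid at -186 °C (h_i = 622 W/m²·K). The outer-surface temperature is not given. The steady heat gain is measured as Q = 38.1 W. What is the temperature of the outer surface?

Series resistances:
  R_conv,in = 1/(4πr²h) = 1/(4π·0.295²·622) = 0.001470 K/W
  R_aluminium = (1/0.295 − 1/0.337)/(4πk) = 0.4225/(4π·235) = 1.431×10^-4 K/W
  R_polyurethane foam = (1/0.337 − 1/0.562)/(4πk) = 1.188/(4π·0.0222) = 4.258 K/W
  R_expanded polystyrene = (1/0.562 − 1/0.841)/(4πk) = 0.5903/(4π·0.0367) = 1.280 K/W
ΣR = 5.540 K/W
ΔT = Q·ΣR = 38.1 × 5.540 = 211.1 K
Heat flows inward, so T_out = T_in + ΔT = -186 + 211.1 = 25.1 °C

T_out = 25.1 °C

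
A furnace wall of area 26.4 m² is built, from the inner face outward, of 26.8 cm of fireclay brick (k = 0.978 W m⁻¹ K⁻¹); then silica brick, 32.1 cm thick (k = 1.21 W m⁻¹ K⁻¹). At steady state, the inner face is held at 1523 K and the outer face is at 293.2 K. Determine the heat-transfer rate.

Resistance network (inner→outer):
  R_fireclay brick = L/(kA) = 0.268/(0.978·26.4) = 0.01038 K/W
  R_silica brick = L/(kA) = 0.321/(1.21·26.4) = 0.01005 K/W
ΣR = 0.01038 + 0.01005 = 0.02043 K/W
Q = ΔT/ΣR = (1523 K − 293.2 K)/0.02043 = 60200 W

Q = 60200 W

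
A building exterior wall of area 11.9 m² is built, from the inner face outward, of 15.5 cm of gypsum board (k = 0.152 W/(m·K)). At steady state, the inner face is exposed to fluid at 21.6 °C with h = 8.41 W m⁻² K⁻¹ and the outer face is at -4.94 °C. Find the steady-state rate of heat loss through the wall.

Q = 277 W

Series thermal resistances, inner to outer:
  R_conv,in = 1/(hA) = 1/(8.41·11.9) = 0.009992 K/W
  R_gypsum board = L/(kA) = 0.155/(0.152·11.9) = 0.08569 K/W
ΣR = 0.009992 + 0.08569 = 0.09568 K/W
Q = ΔT/ΣR = (21.6 °C − -4.94 °C)/0.09568 = 277 W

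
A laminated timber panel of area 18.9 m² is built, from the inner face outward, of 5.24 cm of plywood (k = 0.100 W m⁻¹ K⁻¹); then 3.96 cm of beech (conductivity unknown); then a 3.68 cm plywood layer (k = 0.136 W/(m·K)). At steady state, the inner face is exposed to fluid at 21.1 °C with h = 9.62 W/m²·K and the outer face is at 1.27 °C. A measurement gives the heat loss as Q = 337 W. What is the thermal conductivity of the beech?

ΣR = ΔT/Q = |21.1 − 1.27|/337 = 0.05884 K/W
Known resistances:
  R_conv,in = 1/(hA) = 1/(9.62·18.9) = 0.005500 K/W
  R_plywood = L/(kA) = 0.0524/(0.100·18.9) = 0.02772 K/W
  R_plywood = L/(kA) = 0.0368/(0.136·18.9) = 0.01432 K/W
R_beech = ΣR − ΣR_known = 0.05884 − 0.04754 = 0.01130 K/W
L/(kA) = 0.01130 ⇒ k = 0.0396/(0.01130·18.9) = 0.185 W/m·K

k = 0.185 W/m·K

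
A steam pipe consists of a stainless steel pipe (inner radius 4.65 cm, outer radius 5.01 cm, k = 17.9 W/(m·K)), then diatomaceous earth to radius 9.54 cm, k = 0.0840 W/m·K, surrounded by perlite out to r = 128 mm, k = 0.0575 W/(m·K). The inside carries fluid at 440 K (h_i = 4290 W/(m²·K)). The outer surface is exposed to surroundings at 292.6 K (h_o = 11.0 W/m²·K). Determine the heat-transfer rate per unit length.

Resistance network (inner→outer):
  R'_conv,in = 1/(2πr h) = 1/(2π·0.0465·4290) = 7.978×10^-4 m·K/W
  R'_stainless steel = ln(0.0501/0.0465)/(2πk) = 0.07457/(2π·17.9) = 6.630×10^-4 m·K/W
  R'_diatomaceous earth = ln(0.0954/0.0501)/(2πk) = 0.6441/(2π·0.0840) = 1.220 m·K/W
  R'_perlite = ln(0.128/0.0954)/(2πk) = 0.2940/(2π·0.0575) = 0.8136 m·K/W
  R'_conv,out = 1/(2πr h) = 1/(2π·0.128·11.0) = 0.1130 m·K/W
ΣR = 7.978×10^-4 + 6.630×10^-4 + 1.220 + 0.8136 + 0.1130 = 2.148 m·K/W
Q' = ΔT/ΣR = (440 K − 292.6 K)/2.148 = 68.6 W/m

Q' = 68.6 W/m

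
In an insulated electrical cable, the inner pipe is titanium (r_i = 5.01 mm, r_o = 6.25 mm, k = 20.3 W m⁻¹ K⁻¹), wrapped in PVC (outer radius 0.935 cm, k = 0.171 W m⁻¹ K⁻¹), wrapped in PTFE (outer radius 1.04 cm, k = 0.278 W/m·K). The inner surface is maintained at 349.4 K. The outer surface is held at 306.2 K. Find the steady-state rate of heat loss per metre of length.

Series thermal resistances, inner to outer:
  R'_titanium = ln(0.00625/0.00501)/(2πk) = 0.2211/(2π·20.3) = 0.001734 m·K/W
  R'_PVC = ln(0.00935/0.00625)/(2πk) = 0.4028/(2π·0.171) = 0.3749 m·K/W
  R'_PTFE = ln(0.0104/0.00935)/(2πk) = 0.1064/(2π·0.278) = 0.06093 m·K/W
ΣR = 0.001734 + 0.3749 + 0.06093 = 0.4376 m·K/W
Q' = ΔT/ΣR = (349.4 K − 306.2 K)/0.4376 = 98.7 W/m

Q' = 98.7 W/m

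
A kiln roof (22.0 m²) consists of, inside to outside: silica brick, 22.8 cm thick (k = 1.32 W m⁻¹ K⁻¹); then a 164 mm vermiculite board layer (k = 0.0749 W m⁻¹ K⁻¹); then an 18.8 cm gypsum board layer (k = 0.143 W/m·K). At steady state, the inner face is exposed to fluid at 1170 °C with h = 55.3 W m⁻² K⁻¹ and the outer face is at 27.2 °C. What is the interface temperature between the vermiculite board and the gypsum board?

T = 434 °C

Resistance network (inner→outer):
  R_conv,in = 1/(hA) = 1/(55.3·22.0) = 8.220×10^-4 K/W
  R_silica brick = L/(kA) = 0.228/(1.32·22.0) = 0.007851 K/W
  R_vermiculite board = L/(kA) = 0.164/(0.0749·22.0) = 0.09953 K/W
  R_gypsum board = L/(kA) = 0.188/(0.143·22.0) = 0.05976 K/W
ΣR = 8.220×10^-4 + 0.007851 + 0.09953 + 0.05976 = 0.1680 K/W
Q = ΔT/ΣR = (1170 °C − 27.2 °C)/0.1680 = 6802 W
From the inner boundary to the vermiculite board/gypsum board interface, ΣR_partial = 0.1082 K/W.
T_interface = T_in − Q·ΣR_partial = 1170 °C − (6802)(0.1082) = 434 °C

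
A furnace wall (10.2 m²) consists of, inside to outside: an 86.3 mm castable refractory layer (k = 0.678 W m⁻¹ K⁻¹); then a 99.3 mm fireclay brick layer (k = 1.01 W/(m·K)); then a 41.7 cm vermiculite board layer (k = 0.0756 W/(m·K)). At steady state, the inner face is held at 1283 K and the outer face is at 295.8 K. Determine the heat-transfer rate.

Treat each layer as a resistance in series:
  R_castable refractory = L/(kA) = 0.0863/(0.678·10.2) = 0.01248 K/W
  R_fireclay brick = L/(kA) = 0.0993/(1.01·10.2) = 0.009639 K/W
  R_vermiculite board = L/(kA) = 0.417/(0.0756·10.2) = 0.5408 K/W
ΣR = 0.01248 + 0.009639 + 0.5408 = 0.5629 K/W
Q = ΔT/ΣR = (1283 K − 295.8 K)/0.5629 = 1750 W

Q = 1750 W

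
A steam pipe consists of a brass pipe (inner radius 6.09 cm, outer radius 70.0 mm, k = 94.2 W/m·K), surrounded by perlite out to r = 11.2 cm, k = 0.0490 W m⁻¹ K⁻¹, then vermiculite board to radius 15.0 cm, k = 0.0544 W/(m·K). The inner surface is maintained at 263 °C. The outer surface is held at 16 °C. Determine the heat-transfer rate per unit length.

Q' = 104 W/m

Resistance network (inner→outer):
  R'_brass = ln(0.0700/0.0609)/(2πk) = 0.1393/(2π·94.2) = 2.353×10^-4 m·K/W
  R'_perlite = ln(0.112/0.0700)/(2πk) = 0.4700/(2π·0.0490) = 1.527 m·K/W
  R'_vermiculite board = ln(0.150/0.112)/(2πk) = 0.2921/(2π·0.0544) = 0.8547 m·K/W
ΣR = 2.353×10^-4 + 1.527 + 0.8547 = 2.382 m·K/W
Q' = ΔT/ΣR = (263 °C − 16 °C)/2.382 = 104 W/m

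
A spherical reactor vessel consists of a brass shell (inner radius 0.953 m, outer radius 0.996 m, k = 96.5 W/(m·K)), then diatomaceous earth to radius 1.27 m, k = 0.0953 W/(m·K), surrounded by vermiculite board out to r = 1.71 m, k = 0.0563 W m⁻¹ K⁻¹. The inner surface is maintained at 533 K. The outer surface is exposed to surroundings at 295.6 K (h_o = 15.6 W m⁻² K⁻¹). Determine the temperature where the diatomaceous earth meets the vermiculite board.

T = 441 K

Series thermal resistances, inner to outer:
  R_brass = (1/0.953 − 1/0.996)/(4πk) = 0.04530/(4π·96.5) = 3.736×10^-5 K/W
  R_diatomaceous earth = (1/0.996 − 1/1.27)/(4πk) = 0.2166/(4π·0.0953) = 0.1809 K/W
  R_vermiculite board = (1/1.27 − 1/1.71)/(4πk) = 0.2026/(4π·0.0563) = 0.2864 K/W
  R_conv,out = 1/(4πr²h) = 1/(4π·1.71²·15.6) = 0.001745 K/W
ΣR = 3.736×10^-5 + 0.1809 + 0.2864 + 0.001745 = 0.4691 K/W
Q = ΔT/ΣR = (533 K − 295.6 K)/0.4691 = 506.1 W
From the inner boundary to the diatomaceous earth/vermiculite board interface, ΣR_partial = 0.1809 K/W.
T_interface = T_in − Q·ΣR_partial = 533 K − (506.1)(0.1809) = 441 K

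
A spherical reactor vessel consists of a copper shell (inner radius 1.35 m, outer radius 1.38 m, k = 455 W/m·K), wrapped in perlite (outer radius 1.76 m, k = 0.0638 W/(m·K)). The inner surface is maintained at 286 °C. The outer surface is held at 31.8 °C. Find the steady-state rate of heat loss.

Resistance network (inner→outer):
  R_copper = (1/1.35 − 1/1.38)/(4πk) = 0.01610/(4π·455) = 2.816×10^-6 K/W
  R_perlite = (1/1.38 − 1/1.76)/(4πk) = 0.1565/(4π·0.0638) = 0.1951 K/W
ΣR = 2.816×10^-6 + 0.1951 = 0.1951 K/W
Q = ΔT/ΣR = (286 °C − 31.8 °C)/0.1951 = 1300 W

Q = 1300 W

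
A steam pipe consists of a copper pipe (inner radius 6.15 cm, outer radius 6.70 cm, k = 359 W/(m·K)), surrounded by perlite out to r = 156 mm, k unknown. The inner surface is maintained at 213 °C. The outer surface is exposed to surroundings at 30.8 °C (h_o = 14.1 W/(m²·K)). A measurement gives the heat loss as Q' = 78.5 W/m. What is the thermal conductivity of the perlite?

k = 0.0598 W/m·K

ΣR = ΔT/Q' = |213 − 30.8|/78.5 = 2.321 m·K/W
Known resistances:
  R'_copper = ln(0.0670/0.0615)/(2πk) = 0.08566/(2π·359) = 3.797×10^-5 m·K/W
  R'_conv,out = 1/(2πr h) = 1/(2π·0.156·14.1) = 0.07236 m·K/W
R_perlite = ΣR − ΣR_known = 2.321 − 0.07240 = 2.249 m·K/W
ln(r₂/r₁)/(2πk) = 2.249 ⇒ k = 0.8452/(2π·2.249) = 0.0598 W/m·K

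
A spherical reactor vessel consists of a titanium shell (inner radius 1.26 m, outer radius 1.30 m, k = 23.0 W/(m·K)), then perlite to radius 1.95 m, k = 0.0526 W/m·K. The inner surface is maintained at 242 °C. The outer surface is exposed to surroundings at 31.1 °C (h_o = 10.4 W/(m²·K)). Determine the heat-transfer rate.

Q = 541 W

Resistance network (inner→outer):
  R_titanium = (1/1.26 − 1/1.30)/(4πk) = 0.02442/(4π·23.0) = 8.449×10^-5 K/W
  R_perlite = (1/1.30 − 1/1.95)/(4πk) = 0.2564/(4π·0.0526) = 0.3879 K/W
  R_conv,out = 1/(4πr²h) = 1/(4π·1.95²·10.4) = 0.002012 K/W
ΣR = 8.449×10^-5 + 0.3879 + 0.002012 = 0.3900 K/W
Q = ΔT/ΣR = (242 °C − 31.1 °C)/0.3900 = 541 W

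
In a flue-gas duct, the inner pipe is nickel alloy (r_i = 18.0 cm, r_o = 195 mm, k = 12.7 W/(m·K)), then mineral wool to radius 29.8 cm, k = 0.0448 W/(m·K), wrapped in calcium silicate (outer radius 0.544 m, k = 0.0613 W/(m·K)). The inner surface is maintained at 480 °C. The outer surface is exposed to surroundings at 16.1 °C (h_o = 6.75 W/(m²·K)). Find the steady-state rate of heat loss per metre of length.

Series thermal resistances, inner to outer:
  R'_nickel alloy = ln(0.195/0.180)/(2πk) = 0.08004/(2π·12.7) = 0.001003 m·K/W
  R'_mineral wool = ln(0.298/0.195)/(2πk) = 0.4241/(2π·0.0448) = 1.507 m·K/W
  R'_calcium silicate = ln(0.544/0.298)/(2πk) = 0.6019/(2π·0.0613) = 1.563 m·K/W
  R'_conv,out = 1/(2πr h) = 1/(2π·0.544·6.75) = 0.04334 m·K/W
ΣR = 0.001003 + 1.507 + 1.563 + 0.04334 = 3.114 m·K/W
Q' = ΔT/ΣR = (480 °C − 16.1 °C)/3.114 = 149 W/m

Q' = 149 W/m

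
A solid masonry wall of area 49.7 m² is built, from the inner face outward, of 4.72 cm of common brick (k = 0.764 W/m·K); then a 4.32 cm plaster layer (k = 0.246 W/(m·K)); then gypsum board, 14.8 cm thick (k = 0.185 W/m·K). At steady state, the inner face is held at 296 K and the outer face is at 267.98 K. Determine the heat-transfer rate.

Q = 1340 W

Resistance network (inner→outer):
  R_common brick = L/(kA) = 0.0472/(0.764·49.7) = 0.001243 K/W
  R_plaster = L/(kA) = 0.0432/(0.246·49.7) = 0.003533 K/W
  R_gypsum board = L/(kA) = 0.148/(0.185·49.7) = 0.01610 K/W
ΣR = 0.001243 + 0.003533 + 0.01610 = 0.02088 K/W
Q = ΔT/ΣR = (296 K − 267.98 K)/0.02088 = 1340 W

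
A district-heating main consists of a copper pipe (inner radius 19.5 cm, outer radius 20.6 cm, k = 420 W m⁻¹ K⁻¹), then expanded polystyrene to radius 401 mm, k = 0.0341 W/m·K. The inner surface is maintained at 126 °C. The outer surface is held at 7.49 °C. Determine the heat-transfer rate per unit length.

Q' = 38.1 W/m

Treat each layer as a resistance in series:
  R'_copper = ln(0.206/0.195)/(2πk) = 0.05488/(2π·420) = 2.079×10^-5 m·K/W
  R'_expanded polystyrene = ln(0.401/0.206)/(2πk) = 0.6661/(2π·0.0341) = 3.109 m·K/W
ΣR = 2.079×10^-5 + 3.109 = 3.109 m·K/W
Q' = ΔT/ΣR = (126 °C − 7.49 °C)/3.109 = 38.1 W/m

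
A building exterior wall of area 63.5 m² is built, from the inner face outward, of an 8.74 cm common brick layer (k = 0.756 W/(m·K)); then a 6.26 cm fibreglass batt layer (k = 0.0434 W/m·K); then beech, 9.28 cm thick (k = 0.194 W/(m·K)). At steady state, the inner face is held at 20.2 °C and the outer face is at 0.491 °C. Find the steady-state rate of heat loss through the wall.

Treat each layer as a resistance in series:
  R_common brick = L/(kA) = 0.0874/(0.756·63.5) = 0.001821 K/W
  R_fibreglass batt = L/(kA) = 0.0626/(0.0434·63.5) = 0.02271 K/W
  R_beech = L/(kA) = 0.0928/(0.194·63.5) = 0.007533 K/W
ΣR = 0.001821 + 0.02271 + 0.007533 = 0.03206 K/W
Q = ΔT/ΣR = (20.2 °C − 0.491 °C)/0.03206 = 615 W

Q = 615 W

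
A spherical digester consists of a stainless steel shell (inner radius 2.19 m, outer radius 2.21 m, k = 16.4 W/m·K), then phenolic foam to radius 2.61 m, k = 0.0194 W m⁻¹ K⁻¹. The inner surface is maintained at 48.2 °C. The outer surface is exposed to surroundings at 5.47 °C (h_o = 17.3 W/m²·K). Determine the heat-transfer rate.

Treat each layer as a resistance in series:
  R_stainless steel = (1/2.19 − 1/2.21)/(4πk) = 0.004132/(4π·16.4) = 2.005×10^-5 K/W
  R_phenolic foam = (1/2.21 − 1/2.61)/(4πk) = 0.06935/(4π·0.0194) = 0.2845 K/W
  R_conv,out = 1/(4πr²h) = 1/(4π·2.61²·17.3) = 6.752×10^-4 K/W
ΣR = 2.005×10^-5 + 0.2845 + 6.752×10^-4 = 0.2852 K/W
Q = ΔT/ΣR = (48.2 °C − 5.47 °C)/0.2852 = 150 W

Q = 150 W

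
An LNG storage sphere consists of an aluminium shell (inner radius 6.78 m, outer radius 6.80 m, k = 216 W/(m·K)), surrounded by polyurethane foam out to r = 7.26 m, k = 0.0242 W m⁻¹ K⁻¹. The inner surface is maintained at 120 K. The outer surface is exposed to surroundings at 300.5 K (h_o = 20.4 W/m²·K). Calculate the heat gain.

Q = 5.88 kW

Resistance network (inner→outer):
  R_aluminium = (1/6.78 − 1/6.80)/(4πk) = 4.338×10^-4/(4π·216) = 1.598×10^-7 K/W
  R_polyurethane foam = (1/6.80 − 1/7.26)/(4πk) = 0.009318/(4π·0.0242) = 0.03064 K/W
  R_conv,out = 1/(4πr²h) = 1/(4π·7.26²·20.4) = 7.401×10^-5 K/W
ΣR = 1.598×10^-7 + 0.03064 + 7.401×10^-5 = 0.03071 K/W
Q = ΔT/ΣR = (120 K − 300.5 K)/0.03071 = -5880 W
(Negative Q ⇒ heat flows inward; heat gain = 5880 W.)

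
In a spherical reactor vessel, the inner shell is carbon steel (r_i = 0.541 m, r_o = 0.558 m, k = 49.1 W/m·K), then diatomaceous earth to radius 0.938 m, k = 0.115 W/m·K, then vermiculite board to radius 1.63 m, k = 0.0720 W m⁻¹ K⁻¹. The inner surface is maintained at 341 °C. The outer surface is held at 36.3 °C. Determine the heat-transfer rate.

Q = 304 W

Series thermal resistances, inner to outer:
  R_carbon steel = (1/0.541 − 1/0.558)/(4πk) = 0.05631/(4π·49.1) = 9.127×10^-5 K/W
  R_diatomaceous earth = (1/0.558 − 1/0.938)/(4πk) = 0.7260/(4π·0.115) = 0.5024 K/W
  R_vermiculite board = (1/0.938 − 1/1.63)/(4πk) = 0.4526/(4π·0.0720) = 0.5002 K/W
ΣR = 9.127×10^-5 + 0.5024 + 0.5002 = 1.003 K/W
Q = ΔT/ΣR = (341 °C − 36.3 °C)/1.003 = 304 W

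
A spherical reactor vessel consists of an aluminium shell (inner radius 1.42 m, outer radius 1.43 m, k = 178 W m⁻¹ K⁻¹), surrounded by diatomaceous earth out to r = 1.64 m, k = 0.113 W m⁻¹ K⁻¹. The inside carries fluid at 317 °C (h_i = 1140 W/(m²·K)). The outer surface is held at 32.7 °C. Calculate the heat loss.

Treat each layer as a resistance in series:
  R_conv,in = 1/(4πr²h) = 1/(4π·1.42²·1140) = 3.462×10^-5 K/W
  R_aluminium = (1/1.42 − 1/1.43)/(4πk) = 0.004925/(4π·178) = 2.202×10^-6 K/W
  R_diatomaceous earth = (1/1.43 − 1/1.64)/(4πk) = 0.08954/(4π·0.113) = 0.06306 K/W
ΣR = 3.462×10^-5 + 2.202×10^-6 + 0.06306 = 0.06310 K/W
Q = ΔT/ΣR = (317 °C − 32.7 °C)/0.06310 = 4510 W

Q = 4.51 kW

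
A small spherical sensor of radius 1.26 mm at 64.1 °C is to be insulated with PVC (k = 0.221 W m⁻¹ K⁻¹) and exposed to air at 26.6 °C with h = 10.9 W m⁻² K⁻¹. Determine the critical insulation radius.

For a sphere, r_cr = 2k_ins/h = 2·0.221/10.9 = 0.0406 m = 4.06 cm

r_cr = 4.06 cm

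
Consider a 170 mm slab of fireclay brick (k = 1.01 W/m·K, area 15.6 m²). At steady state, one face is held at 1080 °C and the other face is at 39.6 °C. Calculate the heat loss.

Q = kA·ΔT/L = 1.01 × 15.6 × |1080 °C − 39.6 °C| / 0.170 = 96400 W

Q = 96400 W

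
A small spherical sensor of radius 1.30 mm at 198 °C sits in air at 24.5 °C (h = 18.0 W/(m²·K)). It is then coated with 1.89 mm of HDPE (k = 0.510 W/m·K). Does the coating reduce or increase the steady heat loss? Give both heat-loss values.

increases: 0.0663 → 0.343 W

Critical radius for a sphere: r_cr = 2k/h = 0.0567 m = 5.67 cm.
Outer radius after coating: r₂ = 0.00130 + 0.00189 = 0.00319 m.
Since r₁ < r_cr and r₂ ≤ r_cr, the coating moves toward the maximum at r_cr — heat loss rises.
Bare: R = 1/(4πr₁²h) = 2616 K/W; Q = 173.5/2616 = 0.0663 W.
Coated: R = R_cond + R_conv = 505.6 K/W; Q = 173.5/505.6 = 0.343 W.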